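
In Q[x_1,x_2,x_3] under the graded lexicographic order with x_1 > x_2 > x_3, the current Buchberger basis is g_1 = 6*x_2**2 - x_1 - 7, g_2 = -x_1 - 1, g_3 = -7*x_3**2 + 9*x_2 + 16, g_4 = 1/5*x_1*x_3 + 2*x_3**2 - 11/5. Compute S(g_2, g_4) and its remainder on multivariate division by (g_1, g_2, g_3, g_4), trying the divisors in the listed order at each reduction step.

S(g_2, g_4) = -10*x_3**2 + x_3 + 11; remainder on division = -90/7*x_2 + x_3 - 83/7.

lcm(LM(g_2), LM(g_4)) = x_1*x_3.
S = (lcm/LT(g_2))·g_2 − (lcm/LT(g_4))·g_4 = -10*x_3**2 + x_3 + 11.
Reduce S modulo (g_1, g_2, g_3, g_4) in that order:
  leading term x_3**2: subtract (10/7)·g_3 from -10*x_3**2 + x_3 + 11 → -90/7*x_2 + x_3 - 83/7
  leading term x_2: no divisor's leading term divides it; move -90/7*x_2 to the remainder.
  leading term x_3: no divisor's leading term divides it; move x_3 to the remainder.
  leading term 1: no divisor's leading term divides it; move -83/7 to the remainder.
The remainder -90/7*x_2 + x_3 - 83/7 is nonzero, so it would be added as the next basis element.
An S-polynomial is built so that the two leading terms cancel; whether anything survives reduction is exactly the Gröbner-basis criterion.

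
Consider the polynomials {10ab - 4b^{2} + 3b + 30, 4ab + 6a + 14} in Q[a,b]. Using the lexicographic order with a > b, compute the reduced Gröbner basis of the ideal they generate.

G = {a + \tfrac{4}{15}b^{2} - \tfrac{1}{5}b + \tfrac{1}{3}, b^{3} + \tfrac{3}{4}b^{2} + \tfrac{1}{8}b - \tfrac{45}{4}}

f_1 = 10ab - 4b^{2} + 3b + 30, LT = ab.
f_2 = 4ab + 6a + 14, LT = ab.

S(f_1,f_2): lcm = ab. S = -\tfrac{3}{2}a - \tfrac{2}{5}b^{2} + \tfrac{3}{10}b - \tfrac{1}{2}.
  leading term a: no divisor's leading term divides it; move -\tfrac{3}{2}a to the remainder.
  leading term b^{2}: no divisor's leading term divides it; move -\tfrac{2}{5}b^{2} to the remainder.
  leading term b: no divisor's leading term divides it; move \tfrac{3}{10}b to the remainder.
  leading term 1: no divisor's leading term divides it; move -\tfrac{1}{2} to the remainder.
  remainder -\tfrac{3}{2}a - \tfrac{2}{5}b^{2} + \tfrac{3}{10}b - \tfrac{1}{2} ≠ 0; add g_3 = -\tfrac{3}{2}a - \tfrac{2}{5}b^{2} + \tfrac{3}{10}b - \tfrac{1}{2} to the basis.

S(f_1,g_3): lcm = ab. S = -\tfrac{4}{15}b^{3} - \tfrac{1}{5}b^{2} - \tfrac{1}{30}b + 3.
  leading term b^{3}: no divisor's leading term divides it; move -\tfrac{4}{15}b^{3} to the remainder.
  leading term b^{2}: no divisor's leading term divides it; move -\tfrac{1}{5}b^{2} to the remainder.
  leading term b: no divisor's leading term divides it; move -\tfrac{1}{30}b to the remainder.
  leading term 1: no divisor's leading term divides it; move 3 to the remainder.
  remainder -\tfrac{4}{15}b^{3} - \tfrac{1}{5}b^{2} - \tfrac{1}{30}b + 3 ≠ 0; add g_4 = -\tfrac{4}{15}b^{3} - \tfrac{1}{5}b^{2} - \tfrac{1}{30}b + 3 to the basis.

The other S-polynomials (S(f_2,g_3), S(f_1,g_4), S(f_2,g_4), S(g_3,g_4)) all reduce to 0 modulo the current basis, so we have a Gröbner basis.
Inter-reduce: drop elements whose leading term is divisible by another's, tail-reduce, and make monic.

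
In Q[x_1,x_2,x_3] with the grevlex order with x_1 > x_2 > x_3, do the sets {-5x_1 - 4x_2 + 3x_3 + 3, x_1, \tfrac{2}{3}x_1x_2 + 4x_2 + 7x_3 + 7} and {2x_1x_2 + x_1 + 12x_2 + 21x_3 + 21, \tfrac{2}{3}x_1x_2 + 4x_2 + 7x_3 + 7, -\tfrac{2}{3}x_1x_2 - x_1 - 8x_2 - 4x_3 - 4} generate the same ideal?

Yes, the ideals are equal.

For a fixed monomial order, each ideal has a unique reduced Gröbner basis; comparing bases decides equality.
Buchberger on the first generating set:
f_1 = -5x_1 - 4x_2 + 3x_3 + 3, LT = x_1.
f_2 = x_1, LT = x_1.
f_3 = \tfrac{2}{3}x_1x_2 + 4x_2 + 7x_3 + 7, LT = x_1x_2.

S(f_1,f_2): lcm = x_1. S = \tfrac{4}{5}x_2 - \tfrac{3}{5}x_3 - \tfrac{3}{5}.
  leading term x_2: no divisor's leading term divides it; move \tfrac{4}{5}x_2 to the remainder.
  leading term x_3: no divisor's leading term divides it; move -\tfrac{3}{5}x_3 to the remainder.
  leading term 1: no divisor's leading term divides it; move -\tfrac{3}{5} to the remainder.
  remainder \tfrac{4}{5}x_2 - \tfrac{3}{5}x_3 - \tfrac{3}{5} ≠ 0; add g_4 = \tfrac{4}{5}x_2 - \tfrac{3}{5}x_3 - \tfrac{3}{5} to the basis.

S(f_1,f_3): lcm = x_1x_2. S = \tfrac{4}{5}x_2^{2} - \tfrac{3}{5}x_2x_3 - \tfrac{33}{5}x_2 - \tfrac{21}{2}x_3 - \tfrac{21}{2}.
  leading term x_2^{2}: subtract (x_2)·g_4 from \tfrac{4}{5}x_2^{2} - \tfrac{3}{5}x_2x_3 - \tfrac{33}{5}x_2 - \tfrac{21}{2}x_3 - \tfrac{21}{2} → -6x_2 - \tfrac{21}{2}x_3 - \tfrac{21}{2}
  leading term x_2: subtract (-\tfrac{15}{2})·g_4 from -6x_2 - \tfrac{21}{2}x_3 - \tfrac{21}{2} → -15x_3 - 15
  leading term x_3: no divisor's leading term divides it; move -15x_3 to the remainder.
  leading term 1: no divisor's leading term divides it; move -15 to the remainder.
  remainder -15x_3 - 15 ≠ 0; add g_5 = -15x_3 - 15 to the basis.

The other S-polynomials (S(f_2,f_3), S(f_1,g_4), S(f_2,g_4), S(f_3,g_4), S(f_1,g_5), S(f_2,g_5), S(f_3,g_5), S(g_4,g_5)) all reduce to 0 modulo the current basis, so we have a Gröbner basis.
Inter-reduce: drop elements whose leading term is divisible by another's, tail-reduce, and make monic.
Reduced Gröbner basis: {x_1, x_2, x_3 + 1}.

Buchberger on the second generating set:
h_1 = 2x_1x_2 + x_1 + 12x_2 + 21x_3 + 21, LT = x_1x_2.
h_2 = \tfrac{2}{3}x_1x_2 + 4x_2 + 7x_3 + 7, LT = x_1x_2.
h_3 = -\tfrac{2}{3}x_1x_2 - x_1 - 8x_2 - 4x_3 - 4, LT = x_1x_2.

S(h_1,h_2): lcm = x_1x_2. S = \tfrac{1}{2}x_1.
  leading term x_1: no divisor's leading term divides it; move \tfrac{1}{2}x_1 to the remainder.
  remainder \tfrac{1}{2}x_1 ≠ 0; add k_4 = \tfrac{1}{2}x_1 to the basis.

S(h_1,h_3): lcm = x_1x_2. S = -x_1 - 6x_2 + \tfrac{9}{2}x_3 + \tfrac{9}{2}.
  leading term x_1: subtract (-2)·k_4 from -x_1 - 6x_2 + \tfrac{9}{2}x_3 + \tfrac{9}{2} → -6x_2 + \tfrac{9}{2}x_3 + \tfrac{9}{2}
  leading term x_2: no divisor's leading term divides it; move -6x_2 to the remainder.
  leading term x_3: no divisor's leading term divides it; move \tfrac{9}{2}x_3 to the remainder.
  leading term 1: no divisor's leading term divides it; move \tfrac{9}{2} to the remainder.
  remainder -6x_2 + \tfrac{9}{2}x_3 + \tfrac{9}{2} ≠ 0; add k_5 = -6x_2 + \tfrac{9}{2}x_3 + \tfrac{9}{2} to the basis.

S(h_1,k_4): lcm = x_1x_2. S = \tfrac{1}{2}x_1 + 6x_2 + \tfrac{21}{2}x_3 + \tfrac{21}{2}.
  leading term x_1: subtract (1)·k_4 from \tfrac{1}{2}x_1 + 6x_2 + \tfrac{21}{2}x_3 + \tfrac{21}{2} → 6x_2 + \tfrac{21}{2}x_3 + \tfrac{21}{2}
  leading term x_2: subtract (-1)·k_5 from 6x_2 + \tfrac{21}{2}x_3 + \tfrac{21}{2} → 15x_3 + 15
  leading term x_3: no divisor's leading term divides it; move 15x_3 to the remainder.
  leading term 1: no divisor's leading term divides it; move 15 to the remainder.
  remainder 15x_3 + 15 ≠ 0; add k_6 = 15x_3 + 15 to the basis.

The other S-polynomials (S(h_2,h_3), S(h_2,k_4), S(h_3,k_4), S(h_1,k_5), S(h_2,k_5), S(h_3,k_5), S(k_4,k_5), S(h_1,k_6), S(h_2,k_6), S(h_3,k_6), S(k_4,k_6), S(k_5,k_6)) all reduce to 0 modulo the current basis, so we have a Gröbner basis.
Inter-reduce: drop elements whose leading term is divisible by another's, tail-reduce, and make monic.
Reduced Gröbner basis: {x_1, x_2, x_3 + 1}.

These coincide, so the ideals are equal.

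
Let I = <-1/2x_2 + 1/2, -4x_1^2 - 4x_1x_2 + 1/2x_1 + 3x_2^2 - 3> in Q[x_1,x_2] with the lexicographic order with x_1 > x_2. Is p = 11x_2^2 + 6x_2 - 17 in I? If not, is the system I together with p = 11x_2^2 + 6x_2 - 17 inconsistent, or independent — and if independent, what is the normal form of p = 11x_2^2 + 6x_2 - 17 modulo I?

First compute the reduced Gröbner basis of I by Buchberger's algorithm.
f_1 = -1/2x_2 + 1/2, LT = x_2.
f_2 = -4x_1^2 - 4x_1x_2 + 1/2x_1 + 3x_2^2 - 3, LT = x_1^2.

The S-polynomials (S(f_1,f_2)) all reduce to 0 modulo the current basis, so we have a Gröbner basis.
Inter-reduce: drop elements whose leading term is divisible by another's, tail-reduce, and make monic.
Reduced Gröbner basis: {x_1^2 + 7/8x_1, x_2 - 1}.
Label its elements g_1 = x_1^2 + 7/8x_1, g_2 = x_2 - 1.

Reduce p = 11x_2^2 + 6x_2 - 17 modulo G:
  leading term x_2^2: subtract (11x_2)·g_2 from 11x_2^2 + 6x_2 - 17 → 17x_2 - 17
  leading term x_2: subtract (17)·g_2 from 17x_2 - 17 → 0
  normal form = 0.
Since the normal form is 0, p ∈ I.

11x_2^2 + 6x_2 - 17 lies in I (it reduces to 0).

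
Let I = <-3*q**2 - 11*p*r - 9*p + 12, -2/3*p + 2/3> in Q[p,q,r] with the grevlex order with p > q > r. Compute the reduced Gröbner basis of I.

f_1 = -3*q**2 - 11*p*r - 9*p + 12, LT = q**2.
f_2 = -2/3*p + 2/3, LT = p.

The S-polynomials (S(f_1,f_2)) all reduce to 0 modulo the current basis, so we have a Gröbner basis.

G = {q**2 + 11/3*r - 1, p - 1}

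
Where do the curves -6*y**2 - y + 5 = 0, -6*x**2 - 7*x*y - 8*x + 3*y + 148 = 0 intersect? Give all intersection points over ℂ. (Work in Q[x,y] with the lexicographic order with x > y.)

{(-5, -1), (29/6, -1), (-83/72 + sqrt(136921)/72, 5/6), (-sqrt(136921)/72 - 83/72, 5/6)}

Compute a lex Gröbner basis by Buchberger's algorithm.
f_1 = -6*y**2 - y + 5, LT = y**2.
f_2 = -6*x**2 - 7*x*y - 8*x + 3*y + 148, LT = x**2.

The S-polynomials (S(f_1,f_2)) all reduce to 0 modulo the current basis, so we have a Gröbner basis.
Inter-reduce: drop elements whose leading term is divisible by another's, tail-reduce, and make monic.
Reduced Gröbner basis: {x**2 + 7/6*x*y + 4/3*x - 1/2*y - 74/3, y**2 + 1/6*y - 5/6}.

Elimination: the polynomial y**2 + 1/6*y - 5/6 lies in the elimination ideal for y, so y ∈ {-1, 5/6}. For each such y, the remaining basis elements (now univariate) give the rest of the solution.
  y = -1: the earlier basis element becomes x**2 + 1/6*x - 145/6 = 0, giving x = -5, 29/6 — points (-5, -1), (29/6, -1).
  y = 5/6: the earlier basis element becomes x**2 + 83/36*x - 301/12 = 0, giving x = -83/72 + sqrt(136921)/72, -sqrt(136921)/72 - 83/72 — points (-83/72 + sqrt(136921)/72, 5/6), (-sqrt(136921)/72 - 83/72, 5/6).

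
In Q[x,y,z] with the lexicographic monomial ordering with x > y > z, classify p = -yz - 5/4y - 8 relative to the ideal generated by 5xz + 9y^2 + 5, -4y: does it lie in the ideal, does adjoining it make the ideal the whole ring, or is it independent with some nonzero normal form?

Adjoining -yz - 5/4y - 8 makes the ideal the whole ring: the system is inconsistent.

First compute the reduced Gröbner basis of I by Buchberger's algorithm.
f_1 = 5xz + 9y^2 + 5, LT = xz.
f_2 = -4y, LT = y.

The S-polynomials (S(f_1,f_2)) all reduce to 0 modulo the current basis, so we have a Gröbner basis.
Inter-reduce: drop elements whose leading term is divisible by another's, tail-reduce, and make monic.
Reduced Gröbner basis: {xz + 1, y}.
Label its elements g_1 = xz + 1, g_2 = y.

Reduce p = -yz - 5/4y - 8 modulo G:
  leading term yz: subtract (-z)·g_2 from -yz - 5/4y - 8 → -5/4y - 8
  leading term y: subtract (-5/4)·g_2 from -5/4y - 8 → -8
  leading term 1: no divisor's leading term divides it; move -8 to the remainder.
  normal form = -8.
The normal form is nonzero, so p ∉ I. Since p minus its normal form lies in I, I + (p) = I + (r) where r = -8; decide whether this ideal is the whole ring.
Here r = -8 is a nonzero constant, hence a unit: 1 ∈ I + (p), the Gröbner basis of I + (p) is {1}, and the enlarged system has no common solution — adjoining p is inconsistent.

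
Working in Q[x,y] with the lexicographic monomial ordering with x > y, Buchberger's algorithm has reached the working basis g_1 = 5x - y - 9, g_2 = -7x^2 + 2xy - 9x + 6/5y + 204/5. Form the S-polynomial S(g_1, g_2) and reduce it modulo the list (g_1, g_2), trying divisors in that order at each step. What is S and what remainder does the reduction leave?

lcm(LM(g_1), LM(g_2)) = x^2.
S = (lcm/LT(g_1))·g_1 − (lcm/LT(g_2))·g_2 = 3/35xy - 108/35x + 6/35y + 204/35.
Reduce S modulo (g_1, g_2) in that order:
  leading term xy: subtract (3/175y)·g_1 from 3/35xy - 108/35x + 6/35y + 204/35 → -108/35x + 3/175y^2 + 57/175y + 204/35
  leading term x: subtract (-108/175)·g_1 from -108/35x + 3/175y^2 + 57/175y + 204/35 → 3/175y^2 - 51/175y + 48/175
  leading term y^2: no divisor's leading term divides it; move 3/175y^2 to the remainder.
  leading term y: no divisor's leading term divides it; move -51/175y to the remainder.
  leading term 1: no divisor's leading term divides it; move 48/175 to the remainder.
The remainder 3/175y^2 - 51/175y + 48/175 is nonzero, so it would be added as the next basis element.
This is the inner loop of Buchberger's algorithm — each nonzero remainder becomes a new basis element.

S(g_1, g_2) = 3/35xy - 108/35x + 6/35y + 204/35; remainder on division = 3/175y^2 - 51/175y + 48/175.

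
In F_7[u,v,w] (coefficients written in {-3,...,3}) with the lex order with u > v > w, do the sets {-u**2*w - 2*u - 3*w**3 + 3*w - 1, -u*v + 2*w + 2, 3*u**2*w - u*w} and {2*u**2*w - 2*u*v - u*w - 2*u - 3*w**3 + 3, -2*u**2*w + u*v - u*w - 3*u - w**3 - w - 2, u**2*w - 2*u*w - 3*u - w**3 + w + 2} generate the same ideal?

Two ideals are equal iff their reduced Gröbner bases coincide (the reduced basis is unique for a fixed ordering).
Buchberger on the first generating set:
f_1 = -u**2*w - 2*u - 3*w**3 + 3*w - 1, LT = u**2*w.
f_2 = -u*v + 2*w + 2, LT = u*v.
f_3 = 3*u**2*w - u*w, LT = u**2*w.

S(f_1,f_2): lcm = u**2*v*w. S = 2*u*v + 2*u*w**2 + 2*u*w + 3*v*w**3 - 3*v*w + v.
  reduce S modulo (f_1, f_2, f_3):
  remainder 2*u*w**2 + 2*u*w + 3*v*w**3 - 3*v*w + v - 3*w - 3 ≠ 0; add g_4 = 2*u*w**2 + 2*u*w + 3*v*w**3 - 3*v*w + v - 3*w - 3 to the basis.

S(f_1,f_3): lcm = u**2*w. S = -2*u*w + 2*u + 3*w**3 - 3*w + 1.
  reduce S modulo (f_1, f_2, f_3, g_4):
  remainder -2*u*w + 2*u + 3*w**3 - 3*w + 1 ≠ 0; add g_5 = -2*u*w + 2*u + 3*w**3 - 3*w + 1 to the basis.

S(f_2,f_3): lcm = u**2*v*w. S = -2*u*v*w - 2*u*w**2 - 2*u*w.
  reduce S modulo (f_1, f_2, f_3, g_4, g_5):
  remainder 3*v*w**3 - 3*v*w + v + 3*w**2 - 3 ≠ 0; add g_6 = 3*v*w**3 - 3*v*w + v + 3*w**2 - 3 to the basis.

S(f_2,g_4): lcm = u*v*w**2. S = -u*v*w + 2*v**2*w**3 - 2*v**2*w + 3*v**2 - 2*v*w - 2*v - 2*w**3 - 2*w**2.
  reduce S modulo (f_1, f_2, f_3, g_4, g_5, g_6):
  remainder -2*v*w**2 - 2*v*w - 2*w**3 + 3*w**2 - 2*w ≠ 0; add g_7 = -2*v*w**2 - 2*v*w - 2*w**3 + 3*w**2 - 2*w to the basis.

S(f_3,g_4): lcm = u**2*w**2. S = -u**2*w + 2*u*v*w**3 - 2*u*v*w + 3*u*v + 2*u*w**2 - 2*u*w - 2*u.
  reduce S modulo (f_1, f_2, f_3, g_4, g_5, g_6, g_7):
  remainder 3*u - 3*w**4 + w**3 - w**2 + w - 2 ≠ 0; add g_8 = 3*u - 3*w**4 + w**3 - w**2 + w - 2 to the basis.

S(f_1,g_5): lcm = u**2*w. S = u**2 - 2*u*w**3 + 2*u*w - u + 3*w**3 - 3*w + 1.
  reduce S modulo (f_1, f_2, f_3, g_4, g_5, g_6, g_7, g_8):
  remainder -2*w**4 - 3*w**2 + 2*w ≠ 0; add g_9 = -2*w**4 - 3*w**2 + 2*w to the basis.

S(g_4,g_6): lcm = u*v*w**3. S = u*v*w**2 + u*v*w + 2*u*v - u*w**2 + u - 2*v**2*w**4 + 2*v**2*w**2 - 3*v**2*w + 2*v*w**2 + 2*v*w.
  reduce S modulo (f_1, f_2, f_3, g_4, g_5, g_6, g_7, g_8, g_9):
  remainder -3*v + 2*w**3 + 2 ≠ 0; add g_10 = -3*v + 2*w**3 + 2 to the basis.

The other S-polynomials (S(f_1,g_4), S(f_2,g_5), S(f_3,g_5), S(g_4,g_5), S(f_1,g_6), S(f_2,g_6), S(f_3,g_6), S(g_5,g_6), S(f_1,g_7), S(f_2,g_7), S(f_3,g_7), S(g_4,g_7), S(g_5,g_7), S(g_6,g_7), S(f_1,g_8), S(f_2,g_8), S(f_3,g_8), S(g_4,g_8), S(g_5,g_8), S(g_6,g_8), S(g_7,g_8), S(f_1,g_9), S(f_2,g_9), S(f_3,g_9), S(g_4,g_9), S(g_5,g_9), S(g_6,g_9), S(g_7,g_9), S(g_8,g_9), S(f_1,g_10), S(f_2,g_10), S(f_3,g_10), S(g_4,g_10), S(g_5,g_10), S(g_6,g_10), S(g_7,g_10), S(g_8,g_10), S(g_9,g_10)) all reduce to 0 modulo the current basis, so we have a Gröbner basis.
Inter-reduce: drop elements whose leading term is divisible by another's, tail-reduce, and make monic.
Reduced Gröbner basis: {u - 2*w**3 - 3*w - 3, v - 3*w**3 - 3, w**4 - 2*w**2 - w}.

Buchberger on the second generating set:
h_1 = 2*u**2*w - 2*u*v - u*w - 2*u - 3*w**3 + 3, LT = u**2*w.
h_2 = -2*u**2*w + u*v - u*w - 3*u - w**3 - w - 2, LT = u**2*w.
h_3 = u**2*w - 2*u*w - 3*u - w**3 + w + 2, LT = u**2*w.

S(h_1,h_2): lcm = u**2*w. S = 3*u*v - u*w + u - 2*w**3 + 3*w - 3.
  reduce S modulo (h_1, h_2, h_3):
  remainder 3*u*v - u*w + u - 2*w**3 + 3*w - 3 ≠ 0; add k_4 = 3*u*v - u*w + u - 2*w**3 + 3*w - 3 to the basis.

S(h_1,h_3): lcm = u**2*w. S = -u*v - 2*u*w + 2*u + 3*w**3 - w + 3.
  reduce S modulo (h_1, h_2, h_3, k_4):
  remainder 2 ≠ 0; add k_5 = 2 to the basis.

The other S-polynomials (S(h_2,h_3), S(h_1,k_4), S(h_2,k_4), S(h_3,k_4), S(h_1,k_5), S(h_2,k_5), S(h_3,k_5), S(k_4,k_5)) all reduce to 0 modulo the current basis, so we have a Gröbner basis.
Inter-reduce: drop elements whose leading term is divisible by another's, tail-reduce, and make monic.
Reduced Gröbner basis: {1}.

These differ, so the ideals are not equal.

No, the ideals differ.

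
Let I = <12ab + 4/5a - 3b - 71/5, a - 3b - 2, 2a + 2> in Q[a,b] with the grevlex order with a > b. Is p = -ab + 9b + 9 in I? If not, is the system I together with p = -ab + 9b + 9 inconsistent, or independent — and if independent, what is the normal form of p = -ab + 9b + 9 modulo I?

Adjoining -ab + 9b + 9 makes the ideal the whole ring: the system is inconsistent.

First compute the reduced Gröbner basis of I by Buchberger's algorithm.
f_1 = 12ab + 4/5a - 3b - 71/5, LT = ab.
f_2 = a - 3b - 2, LT = a.
f_3 = 2a + 2, LT = a.

S(f_1,f_2): lcm = ab. S = 3b^2 + 1/15a + 7/4b - 71/60.
  leading term b^2: no divisor's leading term divides it; move 3b^2 to the remainder.
  leading term a: subtract (1/15)·f_2 from 1/15a + 7/4b - 71/60 → 39/20b - 21/20
  leading term b: no divisor's leading term divides it; move 39/20b to the remainder.
  leading term 1: no divisor's leading term divides it; move -21/20 to the remainder.
  remainder 3b^2 + 39/20b - 21/20 ≠ 0; add h_4 = 3b^2 + 39/20b - 21/20 to the basis.

S(f_1,f_3): lcm = ab. S = 1/15a - 5/4b - 71/60.
  leading term a: subtract (1/15)·f_2 from 1/15a - 5/4b - 71/60 → -21/20b - 21/20
  leading term b: no divisor's leading term divides it; move -21/20b to the remainder.
  leading term 1: no divisor's leading term divides it; move -21/20 to the remainder.
  remainder -21/20b - 21/20 ≠ 0; add h_5 = -21/20b - 21/20 to the basis.

S(f_2,f_3): lcm = a. S = -3b - 3.
  leading term b: subtract (20/7)·h_5 from -3b - 3 → 0
  remainder 0.

S(f_1,h_4): lcm = ab^2. S = -7/12ab - 1/4b^2 + 7/20a - 71/60b.
  leading term ab: subtract (-7/144)·f_1 from -7/12ab - 1/4b^2 + 7/20a - 71/60b → -1/4b^2 + 7/18a - 319/240b - 497/720
  leading term b^2: subtract (-1/12)·h_4 from -1/4b^2 + 7/18a - 319/240b - 497/720 → 7/18a - 7/6b - 7/9
  leading term a: subtract (7/18)·f_2 from 7/18a - 7/6b - 7/9 → 0
  remainder 0.

S(f_2,h_4): leading monomials are coprime, so the S-polynomial reduces to 0 (Buchberger's first criterion).
S(f_3,h_4): leading monomials are coprime, so the S-polynomial reduces to 0 (Buchberger's first criterion).
S(f_1,h_5): lcm = ab. S = -14/15a - 1/4b - 71/60.
  leading term a: subtract (-14/15)·f_2 from -14/15a - 1/4b - 71/60 → -61/20b - 61/20
  leading term b: subtract (61/21)·h_5 from -61/20b - 61/20 → 0
  remainder 0.

S(f_2,h_5): leading monomials are coprime, so the S-polynomial reduces to 0 (Buchberger's first criterion).
S(f_3,h_5): leading monomials are coprime, so the S-polynomial reduces to 0 (Buchberger's first criterion).
S(h_4,h_5): lcm = b^2. S = -7/20b - 7/20.
  leading term b: subtract (1/3)·h_5 from -7/20b - 7/20 → 0
  remainder 0.

Every S-polynomial of the final basis reduces to 0, so we have a Gröbner basis.
Inter-reduce: drop elements whose leading term is divisible by another's, tail-reduce, and make monic.
Reduced Gröbner basis: {a + 1, b + 1}.
Label its elements g_1 = a + 1, g_2 = b + 1.

Reduce p = -ab + 9b + 9 modulo G:
  leading term ab: subtract (-b)·g_1 from -ab + 9b + 9 → 10b + 9
  leading term b: subtract (10)·g_2 from 10b + 9 → -1
  leading term 1: no divisor's leading term divides it; move -1 to the remainder.
  normal form = -1.
The normal form is nonzero, so p ∉ I. Since p minus its normal form lies in I, I + (p) = I + (r) where r = -1; decide whether this ideal is the whole ring.
Here r = -1 is a nonzero constant, hence a unit: 1 ∈ I + (p), the Gröbner basis of I + (p) is {1}, and the enlarged system has no common solution — adjoining p is inconsistent.

Ideal membership is decidable via reduction modulo a Gröbner basis.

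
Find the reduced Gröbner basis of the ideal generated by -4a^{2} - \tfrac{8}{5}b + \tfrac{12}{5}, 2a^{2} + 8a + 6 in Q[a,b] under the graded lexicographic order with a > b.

f_1 = -4a^{2} - \tfrac{8}{5}b + \tfrac{12}{5}, LT = a^{2}.
f_2 = 2a^{2} + 8a + 6, LT = a^{2}.

S(f_1,f_2): lcm = a^{2}. S = -4a + \tfrac{2}{5}b - \tfrac{18}{5}.
  leading term a: no divisor's leading term divides it; move -4a to the remainder.
  leading term b: no divisor's leading term divides it; move \tfrac{2}{5}b to the remainder.
  leading term 1: no divisor's leading term divides it; move -\tfrac{18}{5} to the remainder.
  remainder -4a + \tfrac{2}{5}b - \tfrac{18}{5} ≠ 0; add g_3 = -4a + \tfrac{2}{5}b - \tfrac{18}{5} to the basis.

S(f_1,g_3): lcm = a^{2}. S = \tfrac{1}{10}ab - \tfrac{9}{10}a + \tfrac{2}{5}b - \tfrac{3}{5}.
  leading term ab: subtract (-\tfrac{1}{40}b)·g_3 from \tfrac{1}{10}ab - \tfrac{9}{10}a + \tfrac{2}{5}b - \tfrac{3}{5} → \tfrac{1}{100}b^{2} - \tfrac{9}{10}a + \tfrac{31}{100}b - \tfrac{3}{5}
  leading term b^{2}: no divisor's leading term divides it; move \tfrac{1}{100}b^{2} to the remainder.
  leading term a: subtract (\tfrac{9}{40})·g_3 from -\tfrac{9}{10}a + \tfrac{31}{100}b - \tfrac{3}{5} → \tfrac{11}{50}b + \tfrac{21}{100}
  leading term b: no divisor's leading term divides it; move \tfrac{11}{50}b to the remainder.
  leading term 1: no divisor's leading term divides it; move \tfrac{21}{100} to the remainder.
  remainder \tfrac{1}{100}b^{2} + \tfrac{11}{50}b + \tfrac{21}{100} ≠ 0; add g_4 = \tfrac{1}{100}b^{2} + \tfrac{11}{50}b + \tfrac{21}{100} to the basis.

The other S-polynomials (S(f_2,g_3), S(f_1,g_4), S(f_2,g_4), S(g_3,g_4)) all reduce to 0 modulo the current basis, so we have a Gröbner basis.
Inter-reduce: drop elements whose leading term is divisible by another's, tail-reduce, and make monic.

G = {b^{2} + 22b + 21, a - \tfrac{1}{10}b + \tfrac{9}{10}}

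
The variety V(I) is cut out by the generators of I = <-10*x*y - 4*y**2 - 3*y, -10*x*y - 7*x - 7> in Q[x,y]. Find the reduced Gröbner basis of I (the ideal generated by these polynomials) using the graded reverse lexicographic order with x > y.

G = {x**2 + 51/50*x + 2/5*y + 1/50, x*y + 7/10*x + 7/10, y**2 - 7/4*x + 3/4*y - 7/4}

Buchberger's algorithm terminates because the ascending chain of leading-term ideals stabilizes.

f_1 = -10*x*y - 4*y**2 - 3*y, LT = x*y.
f_2 = -10*x*y - 7*x - 7, LT = x*y.

S(f_1,f_2): lcm = x*y. S = 2/5*y**2 - 7/10*x + 3/10*y - 7/10.
  leading term y**2: no divisor's leading term divides it; move 2/5*y**2 to the remainder.
  leading term x: no divisor's leading term divides it; move -7/10*x to the remainder.
  leading term y: no divisor's leading term divides it; move 3/10*y to the remainder.
  leading term 1: no divisor's leading term divides it; move -7/10 to the remainder.
  remainder 2/5*y**2 - 7/10*x + 3/10*y - 7/10 ≠ 0; add g_3 = 2/5*y**2 - 7/10*x + 3/10*y - 7/10 to the basis.

S(f_1,g_3): lcm = x*y**2. S = 2/5*y**3 + 7/4*x**2 - 3/4*x*y + 3/10*y**2 + 7/4*x.
  leading term y**3: subtract (y)·g_3 from 2/5*y**3 + 7/4*x**2 - 3/4*x*y + 3/10*y**2 + 7/4*x → 7/4*x**2 - 1/20*x*y + 7/4*x + 7/10*y
  leading term x**2: no divisor's leading term divides it; move 7/4*x**2 to the remainder.
  leading term x*y: subtract (1/200)·f_1 from -1/20*x*y + 7/4*x + 7/10*y → 1/50*y**2 + 7/4*x + 143/200*y
  leading term y**2: subtract (1/20)·g_3 from 1/50*y**2 + 7/4*x + 143/200*y → 357/200*x + 7/10*y + 7/200
  leading term x: no divisor's leading term divides it; move 357/200*x to the remainder.
  leading term y: no divisor's leading term divides it; move 7/10*y to the remainder.
  leading term 1: no divisor's leading term divides it; move 7/200 to the remainder.
  remainder 7/4*x**2 + 357/200*x + 7/10*y + 7/200 ≠ 0; add g_4 = 7/4*x**2 + 357/200*x + 7/10*y + 7/200 to the basis.

S(f_2,g_3): lcm = x*y**2. S = 7/4*x**2 - 1/20*x*y + 7/4*x + 7/10*y.
  leading term x**2: subtract (1)·g_4 from 7/4*x**2 - 1/20*x*y + 7/4*x + 7/10*y → -1/20*x*y - 7/200*x - 7/200
  leading term x*y: subtract (1/200)·f_1 from -1/20*x*y - 7/200*x - 7/200 → 1/50*y**2 - 7/200*x + 3/200*y - 7/200
  leading term y**2: subtract (1/20)·g_3 from 1/50*y**2 - 7/200*x + 3/200*y - 7/200 → 0
  remainder 0.

S(f_1,g_4): lcm = x**2*y. S = 2/5*x*y**2 - 18/25*x*y - 2/5*y**2 - 1/50*y.
  leading term x*y**2: subtract (-1/25*y)·f_1 from 2/5*x*y**2 - 18/25*x*y - 2/5*y**2 - 1/50*y → -4/25*y**3 - 18/25*x*y - 13/25*y**2 - 1/50*y
  leading term y**3: subtract (-2/5*y)·g_3 from -4/25*y**3 - 18/25*x*y - 13/25*y**2 - 1/50*y → -x*y - 2/5*y**2 - 3/10*y
  leading term x*y: subtract (1/10)·f_1 from -x*y - 2/5*y**2 - 3/10*y → 0
  remainder 0.

S(f_2,g_4): lcm = x**2*y. S = 7/10*x**2 - 51/50*x*y - 2/5*y**2 + 7/10*x - 1/50*y.
  leading term x**2: subtract (2/5)·g_4 from 7/10*x**2 - 51/50*x*y - 2/5*y**2 + 7/10*x - 1/50*y → -51/50*x*y - 2/5*y**2 - 7/500*x - 3/10*y - 7/500
  leading term x*y: subtract (51/500)·f_1 from -51/50*x*y - 2/5*y**2 - 7/500*x - 3/10*y - 7/500 → 1/125*y**2 - 7/500*x + 3/500*y - 7/500
  leading term y**2: subtract (1/50)·g_3 from 1/125*y**2 - 7/500*x + 3/500*y - 7/500 → 0
  remainder 0.

S(g_3,g_4): leading monomials are coprime, so the S-polynomial reduces to 0 (Buchberger's first criterion).
Every S-polynomial of the final basis reduces to 0, so we have a Gröbner basis.
Inter-reduce: drop elements whose leading term is divisible by another's, tail-reduce, and make monic.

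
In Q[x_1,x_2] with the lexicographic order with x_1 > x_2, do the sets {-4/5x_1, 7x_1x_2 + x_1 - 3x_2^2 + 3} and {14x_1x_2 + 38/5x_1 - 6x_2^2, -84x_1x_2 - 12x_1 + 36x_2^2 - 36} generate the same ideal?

Since reduced Gröbner bases are canonical representatives of ideals under a given ordering, it suffices to compute and compare them.
Buchberger on the first generating set:
f_1 = -4/5x_1, LT = x_1.
f_2 = 7x_1x_2 + x_1 - 3x_2^2 + 3, LT = x_1x_2.

S(f_1,f_2): lcm = x_1x_2. S = -1/7x_1 + 3/7x_2^2 - 3/7.
  leading term x_1: subtract (5/28)·f_1 from -1/7x_1 + 3/7x_2^2 - 3/7 → 3/7x_2^2 - 3/7
  leading term x_2^2: no divisor's leading term divides it; move 3/7x_2^2 to the remainder.
  leading term 1: no divisor's leading term divides it; move -3/7 to the remainder.
  remainder 3/7x_2^2 - 3/7 ≠ 0; add g_3 = 3/7x_2^2 - 3/7 to the basis.

The other S-polynomials (S(f_1,g_3), S(f_2,g_3)) all reduce to 0 modulo the current basis, so we have a Gröbner basis.
Inter-reduce: drop elements whose leading term is divisible by another's, tail-reduce, and make monic.
Reduced Gröbner basis: {x_1, x_2^2 - 1}.

Buchberger on the second generating set:
h_1 = 14x_1x_2 + 38/5x_1 - 6x_2^2, LT = x_1x_2.
h_2 = -84x_1x_2 - 12x_1 + 36x_2^2 - 36, LT = x_1x_2.

S(h_1,h_2): lcm = x_1x_2. S = 2/5x_1 - 3/7.
  leading term x_1: no divisor's leading term divides it; move 2/5x_1 to the remainder.
  leading term 1: no divisor's leading term divides it; move -3/7 to the remainder.
  remainder 2/5x_1 - 3/7 ≠ 0; add k_3 = 2/5x_1 - 3/7 to the basis.

S(h_1,k_3): lcm = x_1x_2. S = 19/35x_1 - 3/7x_2^2 + 15/14x_2.
  leading term x_1: subtract (19/14)·k_3 from 19/35x_1 - 3/7x_2^2 + 15/14x_2 → -3/7x_2^2 + 15/14x_2 + 57/98
  leading term x_2^2: no divisor's leading term divides it; move -3/7x_2^2 to the remainder.
  leading term x_2: no divisor's leading term divides it; move 15/14x_2 to the remainder.
  leading term 1: no divisor's leading term divides it; move 57/98 to the remainder.
  remainder -3/7x_2^2 + 15/14x_2 + 57/98 ≠ 0; add k_4 = -3/7x_2^2 + 15/14x_2 + 57/98 to the basis.

The other S-polynomials (S(h_2,k_3), S(h_1,k_4), S(h_2,k_4), S(k_3,k_4)) all reduce to 0 modulo the current basis, so we have a Gröbner basis.
Inter-reduce: drop elements whose leading term is divisible by another's, tail-reduce, and make monic.
Reduced Gröbner basis: {x_1 - 15/14, x_2^2 - 5/2x_2 - 19/14}.

The bases are distinct; the ideals are different.

No, the ideals differ.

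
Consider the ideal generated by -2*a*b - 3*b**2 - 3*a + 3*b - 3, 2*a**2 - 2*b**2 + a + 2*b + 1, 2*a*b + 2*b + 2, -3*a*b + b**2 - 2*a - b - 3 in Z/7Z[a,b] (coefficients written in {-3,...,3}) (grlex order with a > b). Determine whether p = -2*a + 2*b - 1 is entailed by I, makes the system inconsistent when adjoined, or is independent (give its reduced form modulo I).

First compute the reduced Gröbner basis of I by Buchberger's algorithm.
f_1 = -2*a*b - 3*b**2 - 3*a + 3*b - 3, LT = a*b.
f_2 = 2*a**2 - 2*b**2 + a + 2*b + 1, LT = a**2.
f_3 = 2*a*b + 2*b + 2, LT = a*b.
f_4 = -3*a*b + b**2 - 2*a - b - 3, LT = a*b.

S(f_1,f_2): lcm = a**2*b. S = -2*a*b**2 + b**3 - 2*a**2 - 2*a*b - b**2 - 2*a + 3*b.
  leading term a*b**2: subtract (b)·f_1 from -2*a*b**2 + b**3 - 2*a**2 - 2*a*b - b**2 - 2*a + 3*b → -3*b**3 - 2*a**2 + a*b + 3*b**2 - 2*a - b
  leading term b**3: no divisor's leading term divides it; move -3*b**3 to the remainder.
  leading term a**2: subtract (-1)·f_2 from -2*a**2 + a*b + 3*b**2 - 2*a - b → a*b + b**2 - a + b + 1
  leading term a*b: subtract (3)·f_1 from a*b + b**2 - a + b + 1 → 3*b**2 + a - b + 3
  leading term b**2: no divisor's leading term divides it; move 3*b**2 to the remainder.
  leading term a: no divisor's leading term divides it; move a to the remainder.
  leading term b: no divisor's leading term divides it; move -b to the remainder.
  leading term 1: no divisor's leading term divides it; move 3 to the remainder.
  remainder -3*b**3 + 3*b**2 + a - b + 3 ≠ 0; add h_5 = -3*b**3 + 3*b**2 + a - b + 3 to the basis.

S(f_1,f_3): lcm = a*b. S = -2*b**2 - 2*a + b - 3.
  leading term b**2: no divisor's leading term divides it; move -2*b**2 to the remainder.
  leading term a: no divisor's leading term divides it; move -2*a to the remainder.
  leading term b: no divisor's leading term divides it; move b to the remainder.
  leading term 1: no divisor's leading term divides it; move -3 to the remainder.
  remainder -2*b**2 - 2*a + b - 3 ≠ 0; add h_6 = -2*b**2 - 2*a + b - 3 to the basis.

S(f_1,f_4): lcm = a*b. S = 3*b**2 + 2*a - 3*b - 3.
  leading term b**2: subtract (2)·h_6 from 3*b**2 + 2*a - 3*b - 3 → -a + 2*b + 3
  leading term a: no divisor's leading term divides it; move -a to the remainder.
  leading term b: no divisor's leading term divides it; move 2*b to the remainder.
  leading term 1: no divisor's leading term divides it; move 3 to the remainder.
  remainder -a + 2*b + 3 ≠ 0; add h_7 = -a + 2*b + 3 to the basis.

S(f_2,f_3): lcm = a**2*b. S = -b**3 + 3*a*b + b**2 - a - 3*b.
  leading term b**3: subtract (-2)·h_5 from -b**3 + 3*a*b + b**2 - a - 3*b → 3*a*b + a + 2*b - 1
  leading term a*b: subtract (2)·f_1 from 3*a*b + a + 2*b - 1 → -b**2 + 3*b - 2
  leading term b**2: subtract (-3)·h_6 from -b**2 + 3*b - 2 → a - b + 3
  leading term a: subtract (-1)·h_7 from a - b + 3 → b - 1
  leading term b: no divisor's leading term divides it; move b to the remainder.
  leading term 1: no divisor's leading term divides it; move -1 to the remainder.
  remainder b - 1 ≠ 0; add h_8 = b - 1 to the basis.

The other S-polynomials (S(f_2,f_4), S(f_3,f_4), S(f_1,h_5), S(f_2,h_5), S(f_3,h_5), S(f_4,h_5), S(f_1,h_6), S(f_2,h_6), S(f_3,h_6), S(f_4,h_6), S(h_5,h_6), S(f_1,h_7), S(f_2,h_7), S(f_3,h_7), S(f_4,h_7), S(h_5,h_7), S(h_6,h_7), S(f_1,h_8), S(f_2,h_8), S(f_3,h_8), S(f_4,h_8), S(h_5,h_8), S(h_6,h_8), S(h_7,h_8)) all reduce to 0 modulo the current basis, so we have a Gröbner basis.
Inter-reduce: drop elements whose leading term is divisible by another's, tail-reduce, and make monic.
Reduced Gröbner basis: {a + 2, b - 1}.
Label its elements g_1 = a + 2, g_2 = b - 1.

Reduce p = -2*a + 2*b - 1 modulo G:
  leading term a: subtract (-2)·g_1 from -2*a + 2*b - 1 → 2*b + 3
  leading term b: subtract (2)·g_2 from 2*b + 3 → -2
  leading term 1: no divisor's leading term divides it; move -2 to the remainder.
  normal form = -2.
The normal form is nonzero, so p ∉ I. Since p minus its normal form lies in I, I + (p) = I + (r) where r = -2; decide whether this ideal is the whole ring.
Here r = -2 is a nonzero constant, hence a unit: 1 ∈ I + (p), the Gröbner basis of I + (p) is {1}, and the enlarged system has no common solution — adjoining p is inconsistent.

Ideal membership is decidable via reduction modulo a Gröbner basis.

Adjoining -2*a + 2*b - 1 makes the ideal the whole ring: the system is inconsistent.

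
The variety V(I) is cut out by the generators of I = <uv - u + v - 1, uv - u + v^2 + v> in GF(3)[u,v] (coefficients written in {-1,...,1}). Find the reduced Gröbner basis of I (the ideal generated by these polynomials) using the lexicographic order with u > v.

f_1 = uv - u + v - 1, LT = uv.
f_2 = uv - u + v^2 + v, LT = uv.

S(f_1,f_2): lcm = uv. S = -v^2 - 1.
  leading term v^2: no divisor's leading term divides it; move -v^2 to the remainder.
  leading term 1: no divisor's leading term divides it; move -1 to the remainder.
  remainder -v^2 - 1 ≠ 0; add g_3 = -v^2 - 1 to the basis.

S(f_1,g_3): lcm = uv^2. S = -uv - u + v^2 - v.
  leading term uv: subtract (-1)·f_1 from -uv - u + v^2 - v → u + v^2 - 1
  leading term u: no divisor's leading term divides it; move u to the remainder.
  leading term v^2: subtract (-1)·g_3 from v^2 - 1 → 1
  leading term 1: no divisor's leading term divides it; move 1 to the remainder.
  remainder u + 1 ≠ 0; add g_4 = u + 1 to the basis.

The other S-polynomials (S(f_2,g_3), S(f_1,g_4), S(f_2,g_4), S(g_3,g_4)) all reduce to 0 modulo the current basis, so we have a Gröbner basis.
Inter-reduce: drop elements whose leading term is divisible by another's, tail-reduce, and make monic.

G = {u + 1, v^2 + 1}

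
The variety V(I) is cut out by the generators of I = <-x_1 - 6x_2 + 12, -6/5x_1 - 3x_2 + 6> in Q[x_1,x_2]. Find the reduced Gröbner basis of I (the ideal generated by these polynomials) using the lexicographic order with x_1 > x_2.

f_1 = -x_1 - 6x_2 + 12, LT = x_1.
f_2 = -6/5x_1 - 3x_2 + 6, LT = x_1.

S(f_1,f_2): lcm = x_1. S = 7/2x_2 - 7.
  reduce S modulo (f_1, f_2):
  remainder 7/2x_2 - 7 ≠ 0; add g_3 = 7/2x_2 - 7 to the basis.

The other S-polynomials (S(f_1,g_3), S(f_2,g_3)) all reduce to 0 modulo the current basis, so we have a Gröbner basis.
Inter-reduce: drop elements whose leading term is divisible by another's, tail-reduce, and make monic.

G = {x_1, x_2 - 2}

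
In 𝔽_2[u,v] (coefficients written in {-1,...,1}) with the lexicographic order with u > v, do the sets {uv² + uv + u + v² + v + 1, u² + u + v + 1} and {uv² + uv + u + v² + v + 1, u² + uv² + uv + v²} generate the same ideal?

For a fixed monomial order, each ideal has a unique reduced Gröbner basis; comparing bases decides equality.
Buchberger on the first generating set:
f_1 = uv² + uv + u + v² + v + 1, LT = uv².
f_2 = u² + u + v + 1, LT = u².

S(f_1,f_2): lcm = u²v². S = u²v + u² + uv + u + v³ + v².
  leading term u²v: subtract (v)·f_2 from u²v + u² + uv + u + v³ + v² → u² + u + v³ + v
  leading term u²: subtract (1)·f_2 from u² + u + v³ + v → v³ + 1
  leading term v³: no divisor's leading term divides it; move v³ to the remainder.
  leading term 1: no divisor's leading term divides it; move 1 to the remainder.
  remainder v³ + 1 ≠ 0; add g_3 = v³ + 1 to the basis.

The other S-polynomials (S(f_1,g_3), S(f_2,g_3)) all reduce to 0 modulo the current basis, so we have a Gröbner basis.
Inter-reduce: drop elements whose leading term is divisible by another's, tail-reduce, and make monic.
Reduced Gröbner basis: {u² + u + v + 1, uv² + uv + u + v² + v + 1, v³ + 1}.

Buchberger on the second generating set:
h_1 = uv² + uv + u + v² + v + 1, LT = uv².
h_2 = u² + uv² + uv + v², LT = u².

S(h_1,h_2): lcm = u²v². S = u²v + u² + uv⁴ + uv³ + uv² + uv + u + v⁴.
  leading term u²v: subtract (v)·h_2 from u²v + u² + uv⁴ + uv³ + uv² + uv + u + v⁴ → u² + uv⁴ + uv + u + v⁴ + v³
  leading term u²: subtract (1)·h_2 from u² + uv⁴ + uv + u + v⁴ + v³ → uv⁴ + uv² + u + v⁴ + v³ + v²
  leading term uv⁴: subtract (v²)·h_1 from uv⁴ + uv² + u + v⁴ + v³ + v² → uv³ + u
  leading term uv³: subtract (v)·h_1 from uv³ + u → uv² + uv + u + v³ + v² + v
  leading term uv²: subtract (1)·h_1 from uv² + uv + u + v³ + v² + v → v³ + 1
  leading term v³: no divisor's leading term divides it; move v³ to the remainder.
  leading term 1: no divisor's leading term divides it; move 1 to the remainder.
  remainder v³ + 1 ≠ 0; add k_3 = v³ + 1 to the basis.

The other S-polynomials (S(h_1,k_3), S(h_2,k_3)) all reduce to 0 modulo the current basis, so we have a Gröbner basis.
Inter-reduce: drop elements whose leading term is divisible by another's, tail-reduce, and make monic.
Reduced Gröbner basis: {u² + u + v + 1, uv² + uv + u + v² + v + 1, v³ + 1}.

Same reduced basis, so the two generating sets span the same ideal.

Yes, the ideals are equal.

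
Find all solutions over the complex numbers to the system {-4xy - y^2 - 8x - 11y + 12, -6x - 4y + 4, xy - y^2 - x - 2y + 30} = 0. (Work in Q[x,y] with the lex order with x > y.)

Compute a lex Gröbner basis by Buchberger's algorithm.
f_1 = -4xy - 8x - y^2 - 11y + 12, LT = xy.
f_2 = -6x - 4y + 4, LT = x.
f_3 = xy - x - y^2 - 2y + 30, LT = xy.

S(f_1,f_2): lcm = xy. S = 2x - 5/12y^2 + 41/12y - 3.
  leading term x: subtract (-1/3)·f_2 from 2x - 5/12y^2 + 41/12y - 3 → -5/12y^2 + 25/12y - 5/3
  leading term y^2: no divisor's leading term divides it; move -5/12y^2 to the remainder.
  leading term y: no divisor's leading term divides it; move 25/12y to the remainder.
  leading term 1: no divisor's leading term divides it; move -5/3 to the remainder.
  remainder -5/12y^2 + 25/12y - 5/3 ≠ 0; add h_4 = -5/12y^2 + 25/12y - 5/3 to the basis.

S(f_1,f_3): lcm = xy. S = 3x + 5/4y^2 + 19/4y - 33.
  leading term x: subtract (-1/2)·f_2 from 3x + 5/4y^2 + 19/4y - 33 → 5/4y^2 + 11/4y - 31
  leading term y^2: subtract (-3)·h_4 from 5/4y^2 + 11/4y - 31 → 9y - 36
  leading term y: no divisor's leading term divides it; move 9y to the remainder.
  leading term 1: no divisor's leading term divides it; move -36 to the remainder.
  remainder 9y - 36 ≠ 0; add h_5 = 9y - 36 to the basis.

The other S-polynomials (S(f_2,f_3), S(f_1,h_4), S(f_2,h_4), S(f_3,h_4), S(f_1,h_5), S(f_2,h_5), S(f_3,h_5), S(h_4,h_5)) all reduce to 0 modulo the current basis, so we have a Gröbner basis.
Inter-reduce: drop elements whose leading term is divisible by another's, tail-reduce, and make monic.
Reduced Gröbner basis: {x + 2, y - 4}.

The lex basis is triangular: the last element involves only y. Solving y - 4 = 0 gives y ∈ {4}; substituting each value into the earlier elements determines the remaining variables.
  y = 4: the earlier basis element becomes x + 2 = 0, giving x = -2 — point (-2, 4).

{(-2, 4)}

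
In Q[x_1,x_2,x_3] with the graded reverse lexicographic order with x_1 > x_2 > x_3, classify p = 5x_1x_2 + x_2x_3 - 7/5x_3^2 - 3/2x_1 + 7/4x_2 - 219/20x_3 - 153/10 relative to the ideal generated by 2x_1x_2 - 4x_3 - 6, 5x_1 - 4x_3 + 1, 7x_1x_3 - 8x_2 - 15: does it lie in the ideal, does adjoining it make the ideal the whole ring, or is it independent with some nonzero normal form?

First compute the reduced Gröbner basis of I by Buchberger's algorithm.
f_1 = 2x_1x_2 - 4x_3 - 6, LT = x_1x_2.
f_2 = 5x_1 - 4x_3 + 1, LT = x_1.
f_3 = 7x_1x_3 - 8x_2 - 15, LT = x_1x_3.

S(f_1,f_2): lcm = x_1x_2. S = 4/5x_2x_3 - 1/5x_2 - 2x_3 - 3.
  leading term x_2x_3: no divisor's leading term divides it; move 4/5x_2x_3 to the remainder.
  leading term x_2: no divisor's leading term divides it; move -1/5x_2 to the remainder.
  leading term x_3: no divisor's leading term divides it; move -2x_3 to the remainder.
  leading term 1: no divisor's leading term divides it; move -3 to the remainder.
  remainder 4/5x_2x_3 - 1/5x_2 - 2x_3 - 3 ≠ 0; add h_4 = 4/5x_2x_3 - 1/5x_2 - 2x_3 - 3 to the basis.

S(f_1,f_3): lcm = x_1x_2x_3. S = 8/7x_2^2 - 2x_3^2 + 15/7x_2 - 3x_3.
  leading term x_2^2: no divisor's leading term divides it; move 8/7x_2^2 to the remainder.
  leading term x_3^2: no divisor's leading term divides it; move -2x_3^2 to the remainder.
  leading term x_2: no divisor's leading term divides it; move 15/7x_2 to the remainder.
  leading term x_3: no divisor's leading term divides it; move -3x_3 to the remainder.
  remainder 8/7x_2^2 - 2x_3^2 + 15/7x_2 - 3x_3 ≠ 0; add h_5 = 8/7x_2^2 - 2x_3^2 + 15/7x_2 - 3x_3 to the basis.

S(f_2,f_3): lcm = x_1x_3. S = -4/5x_3^2 + 8/7x_2 + 1/5x_3 + 15/7.
  leading term x_3^2: no divisor's leading term divides it; move -4/5x_3^2 to the remainder.
  leading term x_2: no divisor's leading term divides it; move 8/7x_2 to the remainder.
  leading term x_3: no divisor's leading term divides it; move 1/5x_3 to the remainder.
  leading term 1: no divisor's leading term divides it; move 15/7 to the remainder.
  remainder -4/5x_3^2 + 8/7x_2 + 1/5x_3 + 15/7 ≠ 0; add h_6 = -4/5x_3^2 + 8/7x_2 + 1/5x_3 + 15/7 to the basis.

The other S-polynomials (S(f_1,h_4), S(f_2,h_4), S(f_3,h_4), S(f_1,h_5), S(f_2,h_5), S(f_3,h_5), S(h_4,h_5), S(f_1,h_6), S(f_2,h_6), S(f_3,h_6), S(h_4,h_6), S(h_5,h_6)) all reduce to 0 modulo the current basis, so we have a Gröbner basis.
Inter-reduce: drop elements whose leading term is divisible by another's, tail-reduce, and make monic.
Reduced Gröbner basis: {x_2^2 - 5/8x_2 - 49/16x_3 - 75/16, x_2x_3 - 1/4x_2 - 5/2x_3 - 15/4, x_3^2 - 10/7x_2 - 1/4x_3 - 75/28, x_1 - 4/5x_3 + 1/5}.
Label its elements g_1 = x_2^2 - 5/8x_2 - 49/16x_3 - 75/16, g_2 = x_2x_3 - 1/4x_2 - 5/2x_3 - 15/4, g_3 = x_3^2 - 10/7x_2 - 1/4x_3 - 75/28, g_4 = x_1 - 4/5x_3 + 1/5.

Reduce p = 5x_1x_2 + x_2x_3 - 7/5x_3^2 - 3/2x_1 + 7/4x_2 - 219/20x_3 - 153/10 modulo G:
  leading term x_1x_2: subtract (5x_2)·g_4 from 5x_1x_2 + x_2x_3 - 7/5x_3^2 - 3/2x_1 + 7/4x_2 - 219/20x_3 - 153/10 → 5x_2x_3 - 7/5x_3^2 - 3/2x_1 + 3/4x_2 - 219/20x_3 - 153/10
  leading term x_2x_3: subtract (5)·g_2 from 5x_2x_3 - 7/5x_3^2 - 3/2x_1 + 3/4x_2 - 219/20x_3 - 153/10 → -7/5x_3^2 - 3/2x_1 + 2x_2 + 31/20x_3 + 69/20
  leading term x_3^2: subtract (-7/5)·g_3 from -7/5x_3^2 - 3/2x_1 + 2x_2 + 31/20x_3 + 69/20 → -3/2x_1 + 6/5x_3 - 3/10
  leading term x_1: subtract (-3/2)·g_4 from -3/2x_1 + 6/5x_3 - 3/10 → 0
  normal form = 0.
Since the normal form is 0, p ∈ I.

5x_1x_2 + x_2x_3 - 7/5x_3^2 - 3/2x_1 + 7/4x_2 - 219/20x_3 - 153/10 lies in I (it reduces to 0).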